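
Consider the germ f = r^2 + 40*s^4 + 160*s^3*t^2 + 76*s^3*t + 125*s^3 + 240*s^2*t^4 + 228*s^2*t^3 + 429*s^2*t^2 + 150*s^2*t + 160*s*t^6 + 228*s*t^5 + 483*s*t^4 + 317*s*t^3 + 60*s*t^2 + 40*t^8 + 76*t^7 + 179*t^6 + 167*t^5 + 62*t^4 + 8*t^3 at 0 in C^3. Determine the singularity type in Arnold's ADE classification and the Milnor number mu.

The Hessian of f at 0 has rank 1. Corank 2; j^3 = (5*s + 2*t)^3 is a perfect cube, so E-series; the 4-jet and mu = 7 give E_7.

Type E7, Milnor number mu = 7.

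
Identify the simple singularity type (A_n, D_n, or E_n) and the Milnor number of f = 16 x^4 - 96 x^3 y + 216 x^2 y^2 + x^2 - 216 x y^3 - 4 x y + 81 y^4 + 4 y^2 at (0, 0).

Type A_{3}, Milnor number mu = 3.

The Hessian of f at 0 is [[2, -4], [-4, 8]] with rank 1, so corank 1. A Groebner basis of the Jacobian ideal J(f) in C{x,y} is {y^3, x - 2*y}; counting standard monomials gives mu = 3. Corank 1: A-series; mu = 3 gives A_3.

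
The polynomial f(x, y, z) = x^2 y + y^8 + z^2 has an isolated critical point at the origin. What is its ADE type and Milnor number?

The Hessian of f at 0 has rank 1. Corank 2; j^3 = x^2*y has shape L^2 M (L != M), so D-series; mu = 9 gives D_9.

Type D_{9}, Milnor number mu = 9.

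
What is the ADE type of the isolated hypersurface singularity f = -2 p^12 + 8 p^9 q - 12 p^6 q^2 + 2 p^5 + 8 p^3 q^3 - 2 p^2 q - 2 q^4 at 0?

The Hessian of f at 0 has rank 0. Corank 2; j^3 = -2*p^2*q has shape L^2 M (L != M), so D-series; mu = 5 gives D_5.

D5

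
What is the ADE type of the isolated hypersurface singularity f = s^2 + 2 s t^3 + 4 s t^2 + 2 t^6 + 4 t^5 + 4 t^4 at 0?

The Hessian of f at 0 is [[2, 0], [0, 0]] with rank 1, so corank 1. A Groebner basis of the Jacobian ideal J(f) in C{s,t} is {s*t^2 - 2*s*t + 4*s + 8*t^2, s + t^3 + 2*t^2, s^2 + 4*s*t - 8*s - 16*t^2}; counting standard monomials gives mu = 5. Corank 1: A-series; mu = 5 gives A_5.

A_{5}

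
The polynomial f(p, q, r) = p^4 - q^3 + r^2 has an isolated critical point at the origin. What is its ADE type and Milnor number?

Type E6, Milnor number mu = 6.

The Hessian of f at 0 has rank 1. Corank 2; j^3 = -q^3 is a perfect cube, so E-series; the 4-jet and mu = 6 give E_6.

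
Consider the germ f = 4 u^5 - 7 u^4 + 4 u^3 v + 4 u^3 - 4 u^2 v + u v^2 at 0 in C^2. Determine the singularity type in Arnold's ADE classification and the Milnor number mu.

Type D5, Milnor number mu = 5.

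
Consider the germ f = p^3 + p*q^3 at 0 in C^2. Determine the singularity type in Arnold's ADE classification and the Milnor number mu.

Type E7, Milnor number mu = 7.

The Hessian of f at 0 is [[0, 0], [0, 0]] with rank 0, so corank 2. A Groebner basis of the Jacobian ideal J(f) in C{p,q} is {p^3, p*q^2, 3*p^2 + q^3}; counting standard monomials gives mu = 7. Corank 2; j^3 = p^3 is a perfect cube, so E-series; the 4-jet and mu = 7 give E_7.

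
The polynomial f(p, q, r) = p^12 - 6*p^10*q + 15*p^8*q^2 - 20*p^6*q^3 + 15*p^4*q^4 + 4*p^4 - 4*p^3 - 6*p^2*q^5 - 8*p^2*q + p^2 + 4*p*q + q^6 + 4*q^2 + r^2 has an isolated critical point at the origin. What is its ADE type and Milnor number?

Type A_{5}, Milnor number mu = 5.

The Hessian of f at 0 has rank 2. Corank 1: A-series; mu = 5 gives A_5.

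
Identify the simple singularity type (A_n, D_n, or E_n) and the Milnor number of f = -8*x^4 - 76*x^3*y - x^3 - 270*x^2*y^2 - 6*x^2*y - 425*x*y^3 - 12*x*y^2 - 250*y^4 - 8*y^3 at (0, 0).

Type E_{7}, Milnor number mu = 7.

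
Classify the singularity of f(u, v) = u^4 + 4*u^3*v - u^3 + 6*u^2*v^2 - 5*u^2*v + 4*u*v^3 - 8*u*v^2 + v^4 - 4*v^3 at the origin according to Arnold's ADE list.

D5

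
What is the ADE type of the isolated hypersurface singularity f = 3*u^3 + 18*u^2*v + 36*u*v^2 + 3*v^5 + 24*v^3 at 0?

E8

The Hessian of f at 0 has rank 0. Corank 2; j^3 = 3*(u + 2*v)^3 is a perfect cube, so E-series; the 5-jet and mu = 8 give E_8.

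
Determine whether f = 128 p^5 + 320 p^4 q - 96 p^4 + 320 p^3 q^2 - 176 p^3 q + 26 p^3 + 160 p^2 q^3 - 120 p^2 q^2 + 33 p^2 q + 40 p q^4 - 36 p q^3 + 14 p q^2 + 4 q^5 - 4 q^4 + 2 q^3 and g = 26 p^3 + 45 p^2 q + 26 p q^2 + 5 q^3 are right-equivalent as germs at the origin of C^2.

Yes.

The Hessian of f at 0 has rank 0. Corank 2; j^3 = (2*p + q)*(13*p^2 + 10*p*q + 2*q^2) splits into three distinct lines over C (the quadratic factor has nonzero discriminant), so D_4. The Hessian of g at 0 has rank 0. Corank 2; j^3 = (2*p + q)*(13*p^2 + 16*p*q + 5*q^2) splits into three distinct lines over C (the quadratic factor has nonzero discriminant), so D_4. Both have type D_4, hence right-equivalent.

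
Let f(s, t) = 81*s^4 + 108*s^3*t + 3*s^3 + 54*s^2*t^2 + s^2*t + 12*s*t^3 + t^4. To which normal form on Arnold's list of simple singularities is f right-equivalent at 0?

The Hessian of f at 0 has rank 0. Corank 2; j^3 = s^2*(3*s + t) has shape L^2 M (L != M), so D-series; mu = 5 gives D_5.

D_5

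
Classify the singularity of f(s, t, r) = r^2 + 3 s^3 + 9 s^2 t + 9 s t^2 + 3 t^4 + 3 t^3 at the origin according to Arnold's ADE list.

The Hessian of f at 0 has rank 1. Corank 2; j^3 = 3*(s + t)^3 is a perfect cube, so E-series; the 4-jet and mu = 6 give E_6.

E_{6}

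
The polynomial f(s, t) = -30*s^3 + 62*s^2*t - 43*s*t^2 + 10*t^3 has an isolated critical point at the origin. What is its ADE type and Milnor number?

The Hessian of f at 0 has rank 0. Corank 2; j^3 = -(3*s - 2*t)*(10*s^2 - 14*s*t + 5*t^2) splits into three distinct lines over C (the quadratic factor has nonzero discriminant), so D_4.

Type D_{4}, Milnor number mu = 4.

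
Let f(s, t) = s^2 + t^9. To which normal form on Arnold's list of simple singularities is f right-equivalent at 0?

The Hessian of f at 0 has rank 1. Corank 1: A-series; mu = 8 gives A_8.

A_8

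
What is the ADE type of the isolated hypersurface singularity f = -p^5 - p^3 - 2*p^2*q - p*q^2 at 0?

D_6

The Hessian of f at 0 has rank 0. Corank 2; j^3 = -p*(p + q)^2 has shape L^2 M (L != M), so D-series; mu = 6 gives D_6.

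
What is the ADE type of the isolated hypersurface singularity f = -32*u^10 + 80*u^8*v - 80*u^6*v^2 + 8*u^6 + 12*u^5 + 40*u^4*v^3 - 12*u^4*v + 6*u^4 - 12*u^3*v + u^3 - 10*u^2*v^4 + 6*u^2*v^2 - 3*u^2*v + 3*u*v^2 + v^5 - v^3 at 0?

E8

The Hessian of f at 0 has rank 0. Corank 2; j^3 = (u - v)^3 is a perfect cube, so E-series; the 5-jet and mu = 8 give E_8.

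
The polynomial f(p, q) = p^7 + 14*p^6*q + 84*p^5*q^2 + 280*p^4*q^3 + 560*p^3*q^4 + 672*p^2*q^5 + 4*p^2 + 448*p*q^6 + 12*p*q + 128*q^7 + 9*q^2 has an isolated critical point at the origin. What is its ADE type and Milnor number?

Type A6, Milnor number mu = 6.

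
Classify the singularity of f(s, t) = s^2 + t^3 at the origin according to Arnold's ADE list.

A2

The Hessian of f at 0 is [[2, 0], [0, 0]] with rank 1, so corank 1. A Groebner basis of the Jacobian ideal J(f) in C{s,t} is {t^2, s}; counting standard monomials gives mu = 2. Corank 1: A-series; mu = 2 gives A_2.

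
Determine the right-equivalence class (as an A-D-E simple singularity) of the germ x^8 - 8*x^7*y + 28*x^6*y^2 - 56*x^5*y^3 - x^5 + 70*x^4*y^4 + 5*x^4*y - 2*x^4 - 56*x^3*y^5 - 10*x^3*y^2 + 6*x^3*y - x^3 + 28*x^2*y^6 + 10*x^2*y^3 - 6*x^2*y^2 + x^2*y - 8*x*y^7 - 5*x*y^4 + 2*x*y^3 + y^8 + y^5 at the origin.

D_{9}

The Hessian of f at 0 is [[0, 0], [0, 0]] with rank 0, so corank 2. A Groebner basis of the Jacobian ideal J(f) in C{x,y} is {x^2*y^2 + 11*x^2*y/4 - x^2 - 5*x*y^2/2 + 3*x*y/4 + 3*y^3/4, 53*x^2*y/8 - 2*x^2 + x*y^3 - 21*x*y^2/4 + 13*x*y/8 + 13*y^3/8, 21*x^2*y/2 - 3*x^2 - 7*x*y^2 + 5*x*y/2 + y^4 + 5*y^3/2, x^3 - 3*x^2*y + x^2 + 3*x*y^2 - x*y - y^3}; counting standard monomials gives mu = 9. Corank 2; j^3 = -x^2*(x - y) has shape L^2 M (L != M), so D-series; mu = 9 gives D_9.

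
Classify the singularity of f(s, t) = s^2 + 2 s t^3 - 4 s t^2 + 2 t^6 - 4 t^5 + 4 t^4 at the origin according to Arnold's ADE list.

The Hessian of f at 0 has rank 1. Corank 1: A-series; mu = 5 gives A_5.

A5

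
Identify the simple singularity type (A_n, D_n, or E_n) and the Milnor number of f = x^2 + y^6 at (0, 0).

Type A_{5}, Milnor number mu = 5.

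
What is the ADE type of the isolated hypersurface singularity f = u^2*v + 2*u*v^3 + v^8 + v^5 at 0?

D_{9}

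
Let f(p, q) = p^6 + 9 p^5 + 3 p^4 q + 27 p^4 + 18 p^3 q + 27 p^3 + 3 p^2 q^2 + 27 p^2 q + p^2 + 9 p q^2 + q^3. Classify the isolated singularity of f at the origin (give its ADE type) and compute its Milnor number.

Type A_2, Milnor number mu = 2.

The Hessian of f at 0 is [[2, 0], [0, 0]] with rank 1, so corank 1. A Groebner basis of the Jacobian ideal J(f) in C{p,q} is {q^2, p}; counting standard monomials gives mu = 2. Corank 1: A-series; mu = 2 gives A_2.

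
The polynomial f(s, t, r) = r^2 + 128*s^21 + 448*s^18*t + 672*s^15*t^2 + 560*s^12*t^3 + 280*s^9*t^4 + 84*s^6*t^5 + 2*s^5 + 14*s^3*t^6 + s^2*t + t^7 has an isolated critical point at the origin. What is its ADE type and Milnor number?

Type D_{8}, Milnor number mu = 8.

The Hessian of f at 0 is [[0, 0, 0], [0, 0, 0], [0, 0, 2]] with rank 1, so corank 2. A Groebner basis of the Jacobian ideal J(f) in C{s,t,r} is {s^2/7 + t^6, s^3, s*t, r}; counting standard monomials gives mu = 8. Corank 2; j^3 = s^2*t has shape L^2 M (L != M), so D-series; mu = 8 gives D_8.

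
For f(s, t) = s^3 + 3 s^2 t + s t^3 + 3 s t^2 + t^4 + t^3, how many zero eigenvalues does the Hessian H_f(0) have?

2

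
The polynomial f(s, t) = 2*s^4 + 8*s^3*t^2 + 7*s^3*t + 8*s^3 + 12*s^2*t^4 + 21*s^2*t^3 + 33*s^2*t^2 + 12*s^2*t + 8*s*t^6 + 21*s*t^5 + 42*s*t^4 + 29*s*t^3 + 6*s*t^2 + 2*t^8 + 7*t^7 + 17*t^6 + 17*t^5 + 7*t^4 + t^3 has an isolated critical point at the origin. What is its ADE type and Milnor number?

The Hessian of f at 0 has rank 0. Corank 2; j^3 = (2*s + t)^3 is a perfect cube, so E-series; the 4-jet and mu = 7 give E_7.

Type E_7, Milnor number mu = 7.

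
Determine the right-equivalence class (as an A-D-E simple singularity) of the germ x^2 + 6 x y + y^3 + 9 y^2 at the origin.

A_{2}

The Hessian of f at 0 has rank 1. Corank 1: A-series; mu = 2 gives A_2.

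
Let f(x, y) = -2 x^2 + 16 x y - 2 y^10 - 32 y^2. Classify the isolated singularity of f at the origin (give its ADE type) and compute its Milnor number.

Type A_{9}, Milnor number mu = 9.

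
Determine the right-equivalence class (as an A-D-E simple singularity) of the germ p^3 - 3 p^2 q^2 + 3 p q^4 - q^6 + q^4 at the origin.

E_6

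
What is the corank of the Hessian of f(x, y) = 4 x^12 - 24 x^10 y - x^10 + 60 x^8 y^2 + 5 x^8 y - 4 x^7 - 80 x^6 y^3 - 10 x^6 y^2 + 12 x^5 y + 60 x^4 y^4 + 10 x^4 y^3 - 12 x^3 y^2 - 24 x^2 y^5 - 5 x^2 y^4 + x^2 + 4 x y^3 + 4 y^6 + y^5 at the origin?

1

Hessian at 0 has rank 1.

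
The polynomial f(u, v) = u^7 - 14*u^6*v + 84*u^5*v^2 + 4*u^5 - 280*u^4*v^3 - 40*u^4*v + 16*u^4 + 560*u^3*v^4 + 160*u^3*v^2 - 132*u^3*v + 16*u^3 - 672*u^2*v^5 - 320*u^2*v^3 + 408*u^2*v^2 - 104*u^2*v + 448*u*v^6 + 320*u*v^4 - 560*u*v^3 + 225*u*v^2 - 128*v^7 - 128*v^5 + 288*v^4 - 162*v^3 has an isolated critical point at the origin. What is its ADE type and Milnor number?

Type D8, Milnor number mu = 8.

The Hessian of f at 0 has rank 0. Corank 2; j^3 = (u - 2*v)*(4*u - 9*v)^2 has shape L^2 M (L != M), so D-series; mu = 8 gives D_8.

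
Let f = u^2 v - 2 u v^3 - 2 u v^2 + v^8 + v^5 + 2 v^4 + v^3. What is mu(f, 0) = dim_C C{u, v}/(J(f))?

The Hessian of f at 0 is [[0, 0], [0, 0]] with rank 0, so corank 2. A Groebner basis of the Jacobian ideal J(f) in C{u,v} is {u^4 - 6*u^3 + 14*u^2*v + u^2/2 - 23*u*v^2/2 + 5*u*v/2 - 3*v^2, u^3*v - 3*u^3 + 6*u^2*v + u^2/8 - 33*u*v^2/8 + 7*u*v/8 - v^2, -u^3 + u^2*v^2 + u^2*v, -u*v + v^3 + v^2}; counting standard monomials gives mu = 9. Corank 2; j^3 = v*(u - v)^2 has shape L^2 M (L != M), so D-series; mu = 9 gives D_9.

9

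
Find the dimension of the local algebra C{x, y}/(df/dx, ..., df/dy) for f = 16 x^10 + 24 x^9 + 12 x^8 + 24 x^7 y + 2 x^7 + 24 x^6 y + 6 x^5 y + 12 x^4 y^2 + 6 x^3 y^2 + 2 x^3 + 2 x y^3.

The Hessian of f at 0 is [[0, 0], [0, 0]] with rank 0, so corank 2. A Groebner basis of the Jacobian ideal J(f) in C{x,y} is {x^3, x*y^2, 3*x^2 + y^3}; counting standard monomials gives mu = 7. Corank 2; j^3 = 2*x^3 is a perfect cube, so E-series; the 4-jet and mu = 7 give E_7.

7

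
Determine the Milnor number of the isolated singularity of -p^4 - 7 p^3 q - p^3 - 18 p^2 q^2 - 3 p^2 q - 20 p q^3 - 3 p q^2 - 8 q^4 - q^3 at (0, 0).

7

The Hessian of f at 0 has rank 0. Corank 2; j^3 = -(p + q)^3 is a perfect cube, so E-series; the 4-jet and mu = 7 give E_7.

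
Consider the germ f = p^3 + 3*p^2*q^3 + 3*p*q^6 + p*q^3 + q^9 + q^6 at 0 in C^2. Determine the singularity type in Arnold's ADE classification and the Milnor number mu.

Type E_{7}, Milnor number mu = 7.

The Hessian of f at 0 has rank 0. Corank 2; j^3 = p^3 is a perfect cube, so E-series; the 4-jet and mu = 7 give E_7.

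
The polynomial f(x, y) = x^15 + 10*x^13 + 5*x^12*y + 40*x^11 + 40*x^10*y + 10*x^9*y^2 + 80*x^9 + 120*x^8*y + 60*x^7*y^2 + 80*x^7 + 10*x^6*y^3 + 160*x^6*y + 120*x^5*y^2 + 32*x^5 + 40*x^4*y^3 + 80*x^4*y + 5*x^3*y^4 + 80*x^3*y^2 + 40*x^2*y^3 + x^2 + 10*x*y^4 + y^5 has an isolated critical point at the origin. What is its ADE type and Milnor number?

Type A_{4}, Milnor number mu = 4.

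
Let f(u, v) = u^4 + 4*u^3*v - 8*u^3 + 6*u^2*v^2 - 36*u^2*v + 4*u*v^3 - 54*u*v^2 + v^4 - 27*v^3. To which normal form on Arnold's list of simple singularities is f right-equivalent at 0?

E_{6}

The Hessian of f at 0 is [[0, 0], [0, 0]] with rank 0, so corank 2. A Groebner basis of the Jacobian ideal J(f) in C{u,v} is {v^4, u*v^2 + 4*v^3/3, u^2 + 3*u*v + 9*v^2/4}; counting standard monomials gives mu = 6. Corank 2; j^3 = -(2*u + 3*v)^3 is a perfect cube, so E-series; the 4-jet and mu = 6 give E_6.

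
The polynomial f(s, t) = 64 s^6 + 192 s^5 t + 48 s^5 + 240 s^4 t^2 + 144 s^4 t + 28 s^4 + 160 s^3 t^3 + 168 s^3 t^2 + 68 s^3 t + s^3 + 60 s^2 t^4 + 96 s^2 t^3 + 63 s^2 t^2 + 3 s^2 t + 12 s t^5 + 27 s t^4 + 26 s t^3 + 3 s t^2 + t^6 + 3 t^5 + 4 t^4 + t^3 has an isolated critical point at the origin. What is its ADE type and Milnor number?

Type E_{6}, Milnor number mu = 6.

The Hessian of f at 0 has rank 0. Corank 2; j^3 = (s + t)^3 is a perfect cube, so E-series; the 4-jet and mu = 6 give E_6.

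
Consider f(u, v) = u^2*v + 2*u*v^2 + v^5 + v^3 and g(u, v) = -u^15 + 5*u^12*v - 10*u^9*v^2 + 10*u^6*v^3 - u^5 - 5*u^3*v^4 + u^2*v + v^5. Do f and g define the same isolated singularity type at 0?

The Hessian of f at 0 is [[0, 0], [0, 0]] with rank 0, so corank 2. A Groebner basis of the Jacobian ideal J(f) in C{u,v} is {u^2/5 + v^4 - v^2/5, u^3 + v^3, u*v + v^2}; counting standard monomials gives mu = 6. Corank 2; j^3 = v*(u + v)^2 has shape L^2 M (L != M), so D-series; mu = 6 gives D_6. The Hessian of g at 0 is [[0, 0], [0, 0]] with rank 0, so corank 2. A Groebner basis of the Jacobian ideal J(g) in C{u,v} is {u^2/5 + v^4, u^3, u*v}; counting standard monomials gives mu = 6. Corank 2; j^3 = u^2*v has shape L^2 M (L != M), so D-series; mu = 6 gives D_6. Both have type D_6, hence right-equivalent.

Yes.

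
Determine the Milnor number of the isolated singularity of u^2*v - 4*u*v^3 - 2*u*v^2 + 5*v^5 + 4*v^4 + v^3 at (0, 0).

6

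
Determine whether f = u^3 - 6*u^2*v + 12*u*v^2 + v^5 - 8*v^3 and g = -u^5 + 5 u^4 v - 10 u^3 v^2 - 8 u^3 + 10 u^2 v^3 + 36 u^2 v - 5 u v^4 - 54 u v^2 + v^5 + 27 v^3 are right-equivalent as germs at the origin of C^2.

The Hessian of f at 0 has rank 0. Corank 2; j^3 = (u - 2*v)^3 is a perfect cube, so E-series; the 5-jet and mu = 8 give E_8. The Hessian of g at 0 has rank 0. Corank 2; j^3 = -(2*u - 3*v)^3 is a perfect cube, so E-series; the 5-jet and mu = 8 give E_8. Both have type E_8, hence right-equivalent.

Yes.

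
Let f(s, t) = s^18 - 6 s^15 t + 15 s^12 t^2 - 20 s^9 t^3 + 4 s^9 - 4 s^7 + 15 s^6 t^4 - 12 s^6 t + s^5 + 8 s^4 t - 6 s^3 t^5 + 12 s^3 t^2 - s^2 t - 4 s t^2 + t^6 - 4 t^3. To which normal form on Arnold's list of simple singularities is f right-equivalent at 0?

D_7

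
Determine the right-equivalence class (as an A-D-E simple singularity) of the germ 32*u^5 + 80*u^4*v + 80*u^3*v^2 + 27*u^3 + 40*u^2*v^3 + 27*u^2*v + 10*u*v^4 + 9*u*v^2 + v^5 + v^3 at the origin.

E_8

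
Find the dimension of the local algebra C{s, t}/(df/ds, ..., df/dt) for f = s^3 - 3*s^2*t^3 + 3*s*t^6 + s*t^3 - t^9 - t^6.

The Hessian of f at 0 is [[0, 0], [0, 0]] with rank 0, so corank 2. A Groebner basis of the Jacobian ideal J(f) in C{s,t} is {s^3, s*t^2, 3*s^2 + t^3}; counting standard monomials gives mu = 7. Corank 2; j^3 = s^3 is a perfect cube, so E-series; the 4-jet and mu = 7 give E_7.

7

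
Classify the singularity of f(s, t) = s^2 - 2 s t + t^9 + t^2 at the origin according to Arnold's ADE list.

A_{8}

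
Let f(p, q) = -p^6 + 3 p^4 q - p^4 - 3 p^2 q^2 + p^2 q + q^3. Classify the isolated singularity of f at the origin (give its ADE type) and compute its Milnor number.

The Hessian of f at 0 has rank 0. Corank 2; j^3 = q*(p^2 + q^2) splits into three distinct lines over C (the quadratic factor has nonzero discriminant), so D_4.

Type D_{4}, Milnor number mu = 4.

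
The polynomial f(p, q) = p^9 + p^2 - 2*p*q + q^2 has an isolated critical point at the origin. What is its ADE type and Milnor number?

Type A_{8}, Milnor number mu = 8.

The Hessian of f at 0 has rank 1. Corank 1: A-series; mu = 8 gives A_8.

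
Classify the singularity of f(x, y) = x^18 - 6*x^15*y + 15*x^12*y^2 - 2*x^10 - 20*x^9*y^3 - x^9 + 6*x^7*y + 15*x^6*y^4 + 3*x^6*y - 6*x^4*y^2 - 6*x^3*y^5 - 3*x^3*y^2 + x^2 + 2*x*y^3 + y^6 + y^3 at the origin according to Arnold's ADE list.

A2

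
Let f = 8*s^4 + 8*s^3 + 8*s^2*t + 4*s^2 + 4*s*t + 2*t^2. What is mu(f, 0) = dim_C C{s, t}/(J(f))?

1

The Hessian of f at 0 has rank 2. Corank 0: nondegenerate Morse point, so A_1.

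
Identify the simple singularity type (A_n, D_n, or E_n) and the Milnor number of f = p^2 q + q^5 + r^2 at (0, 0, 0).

Type D_6, Milnor number mu = 6.

The Hessian of f at 0 has rank 1. Corank 2; j^3 = p^2*q has shape L^2 M (L != M), so D-series; mu = 6 gives D_6.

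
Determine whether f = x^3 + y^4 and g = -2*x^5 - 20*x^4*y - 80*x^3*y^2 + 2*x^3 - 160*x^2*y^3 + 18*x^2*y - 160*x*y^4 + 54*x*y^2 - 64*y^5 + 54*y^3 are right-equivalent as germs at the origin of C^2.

The Hessian of f at 0 is [[0, 0], [0, 0]] with rank 0, so corank 2. A Groebner basis of the Jacobian ideal J(f) in C{x,y} is {y^3, x^2}; counting standard monomials gives mu = 6. Corank 2; j^3 = x^3 is a perfect cube, so E-series; the 4-jet and mu = 6 give E_6. The Hessian of g at 0 is [[0, 0], [0, 0]] with rank 0, so corank 2. A Groebner basis of the Jacobian ideal J(g) in C{x,y} is {y^5, x*y^3 + 11*y^4/4, x^2 + 6*x*y + 9*y^2}; counting standard monomials gives mu = 8. Corank 2; j^3 = 2*(x + 3*y)^3 is a perfect cube, so E-series; the 5-jet and mu = 8 give E_8. f is E_6 but g is E_8, hence not right-equivalent.

No.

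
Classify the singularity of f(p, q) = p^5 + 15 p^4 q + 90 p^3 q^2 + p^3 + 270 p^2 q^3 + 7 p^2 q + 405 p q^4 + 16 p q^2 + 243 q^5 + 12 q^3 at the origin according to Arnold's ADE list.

D_6

The Hessian of f at 0 is [[0, 0], [0, 0]] with rank 0, so corank 2. A Groebner basis of the Jacobian ideal J(f) in C{p,q} is {-p*q/5 + q^4 - 2*q^2/5, p*q^2 + 2*q^3, p^2 + 5*p*q + 6*q^2}; counting standard monomials gives mu = 6. Corank 2; j^3 = (p + 2*q)^2*(p + 3*q) has shape L^2 M (L != M), so D-series; mu = 6 gives D_6.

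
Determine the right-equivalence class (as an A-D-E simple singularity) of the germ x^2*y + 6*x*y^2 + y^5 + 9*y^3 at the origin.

D_6

The Hessian of f at 0 is [[0, 0], [0, 0]] with rank 0, so corank 2. A Groebner basis of the Jacobian ideal J(f) in C{x,y} is {x^2/5 + y^4 - 9*y^2/5, x^3 + 27*y^3, x*y + 3*y^2}; counting standard monomials gives mu = 6. Corank 2; j^3 = y*(x + 3*y)^2 has shape L^2 M (L != M), so D-series; mu = 6 gives D_6.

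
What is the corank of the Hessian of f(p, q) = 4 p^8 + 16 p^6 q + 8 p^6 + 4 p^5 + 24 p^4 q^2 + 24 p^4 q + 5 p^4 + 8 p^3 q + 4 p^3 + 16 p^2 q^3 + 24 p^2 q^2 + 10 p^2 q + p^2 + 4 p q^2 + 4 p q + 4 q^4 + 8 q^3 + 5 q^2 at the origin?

0

The Hessian at 0 is [[2, 4], [4, 10]] of rank 2; hence corank 0.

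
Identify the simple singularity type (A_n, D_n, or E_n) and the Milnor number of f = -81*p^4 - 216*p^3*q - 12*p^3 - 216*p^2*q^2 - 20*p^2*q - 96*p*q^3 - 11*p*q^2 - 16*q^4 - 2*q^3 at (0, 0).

The Hessian of f at 0 is [[0, 0], [0, 0]] with rank 0, so corank 2. A Groebner basis of the Jacobian ideal J(f) in C{p,q} is {p*q^2 + 2*p*q/3 + q^2/3, -4*p*q/3 + q^3 - 2*q^2/3, p^2 + 7*p*q/6 + q^2/3}; counting standard monomials gives mu = 5. Corank 2; j^3 = -(2*p + q)^2*(3*p + 2*q) has shape L^2 M (L != M), so D-series; mu = 5 gives D_5.

Type D5, Milnor number mu = 5.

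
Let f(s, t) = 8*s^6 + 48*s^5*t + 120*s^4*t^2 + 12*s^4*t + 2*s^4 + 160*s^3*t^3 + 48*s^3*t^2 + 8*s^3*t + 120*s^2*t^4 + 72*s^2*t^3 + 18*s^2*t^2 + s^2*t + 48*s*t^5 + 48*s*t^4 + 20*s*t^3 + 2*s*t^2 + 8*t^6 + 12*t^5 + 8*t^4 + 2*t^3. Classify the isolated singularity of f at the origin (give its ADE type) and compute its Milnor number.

Type D_4, Milnor number mu = 4.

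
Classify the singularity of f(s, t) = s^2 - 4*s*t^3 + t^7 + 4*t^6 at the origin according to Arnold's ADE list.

A6

The Hessian of f at 0 has rank 1. Corank 1: A-series; mu = 6 gives A_6.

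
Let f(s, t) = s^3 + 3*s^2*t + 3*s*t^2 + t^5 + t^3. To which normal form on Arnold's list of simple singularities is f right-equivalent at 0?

The Hessian of f at 0 has rank 0. Corank 2; j^3 = (s + t)^3 is a perfect cube, so E-series; the 5-jet and mu = 8 give E_8.

E_{8}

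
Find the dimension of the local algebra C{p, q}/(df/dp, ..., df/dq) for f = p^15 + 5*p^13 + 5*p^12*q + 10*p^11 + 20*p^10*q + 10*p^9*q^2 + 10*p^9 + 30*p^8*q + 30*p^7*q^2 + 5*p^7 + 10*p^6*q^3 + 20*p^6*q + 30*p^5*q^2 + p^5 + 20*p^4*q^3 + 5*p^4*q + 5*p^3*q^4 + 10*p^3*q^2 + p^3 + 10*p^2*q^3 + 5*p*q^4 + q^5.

The Hessian of f at 0 has rank 0. Corank 2; j^3 = p^3 is a perfect cube, so E-series; the 5-jet and mu = 8 give E_8.

8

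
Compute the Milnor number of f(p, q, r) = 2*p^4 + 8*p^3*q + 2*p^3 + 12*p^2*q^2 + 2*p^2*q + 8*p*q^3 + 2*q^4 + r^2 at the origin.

5

The Hessian of f at 0 has rank 1. Corank 2; j^3 = 2*p^2*(p + q) has shape L^2 M (L != M), so D-series; mu = 5 gives D_5.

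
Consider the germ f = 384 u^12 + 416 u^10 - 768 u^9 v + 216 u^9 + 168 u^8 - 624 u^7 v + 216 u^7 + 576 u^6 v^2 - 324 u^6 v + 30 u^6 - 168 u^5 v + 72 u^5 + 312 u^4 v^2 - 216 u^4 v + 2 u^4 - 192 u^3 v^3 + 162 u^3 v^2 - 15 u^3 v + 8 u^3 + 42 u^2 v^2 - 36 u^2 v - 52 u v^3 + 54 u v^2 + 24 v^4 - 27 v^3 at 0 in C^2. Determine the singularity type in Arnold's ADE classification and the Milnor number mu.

Type E_7, Milnor number mu = 7.

The Hessian of f at 0 is [[0, 0], [0, 0]] with rank 0, so corank 2. A Groebner basis of the Jacobian ideal J(f) in C{u,v} is {768*u^2 - 2304*u*v + v^4 - 8*v^3 + 1728*v^2, u^3 + 252*u^2 - 756*u*v - 6*v^3 + 567*v^2, u^2*v + 104*u^2 - 312*u*v - 10*v^3/3 + 234*v^2, 32*u^2 + u*v^2 - 96*u*v - 11*v^3/6 + 72*v^2}; counting standard monomials gives mu = 7. Corank 2; j^3 = (2*u - 3*v)^3 is a perfect cube, so E-series; the 4-jet and mu = 7 give E_7.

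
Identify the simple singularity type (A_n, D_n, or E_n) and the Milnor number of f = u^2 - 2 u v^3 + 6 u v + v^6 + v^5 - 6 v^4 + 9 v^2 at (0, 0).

Type A_{4}, Milnor number mu = 4.

The Hessian of f at 0 is [[2, 6], [6, 18]] with rank 1, so corank 1. A Groebner basis of the Jacobian ideal J(f) in C{u,v} is {-u + v^3 - 3*v, u^2 - 9*v^2, u*v + 3*v^2}; counting standard monomials gives mu = 4. Corank 1: A-series; mu = 4 gives A_4.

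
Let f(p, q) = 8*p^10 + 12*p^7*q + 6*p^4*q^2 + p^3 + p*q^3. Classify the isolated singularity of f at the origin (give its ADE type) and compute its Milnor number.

The Hessian of f at 0 has rank 0. Corank 2; j^3 = p^3 is a perfect cube, so E-series; the 4-jet and mu = 7 give E_7.

Type E_{7}, Milnor number mu = 7.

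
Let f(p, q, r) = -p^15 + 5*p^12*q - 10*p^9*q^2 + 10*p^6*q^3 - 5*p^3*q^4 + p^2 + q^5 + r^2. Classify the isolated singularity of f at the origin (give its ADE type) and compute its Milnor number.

Type A_4, Milnor number mu = 4.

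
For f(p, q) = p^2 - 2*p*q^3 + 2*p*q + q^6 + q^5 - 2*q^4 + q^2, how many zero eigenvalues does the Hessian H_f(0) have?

1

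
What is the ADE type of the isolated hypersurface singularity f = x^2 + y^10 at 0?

A9

The Hessian of f at 0 is [[2, 0], [0, 0]] with rank 1, so corank 1. A Groebner basis of the Jacobian ideal J(f) in C{x,y} is {y^9, x}; counting standard monomials gives mu = 9. Corank 1: A-series; mu = 9 gives A_9.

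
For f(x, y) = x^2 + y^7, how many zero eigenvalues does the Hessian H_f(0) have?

1

Hessian at 0 has rank 1.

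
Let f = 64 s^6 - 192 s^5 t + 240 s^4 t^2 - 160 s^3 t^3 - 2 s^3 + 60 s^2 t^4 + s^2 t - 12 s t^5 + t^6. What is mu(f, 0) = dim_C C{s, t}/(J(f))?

The Hessian of f at 0 has rank 0. Corank 2; j^3 = -s^2*(2*s - t) has shape L^2 M (L != M), so D-series; mu = 7 gives D_7.

7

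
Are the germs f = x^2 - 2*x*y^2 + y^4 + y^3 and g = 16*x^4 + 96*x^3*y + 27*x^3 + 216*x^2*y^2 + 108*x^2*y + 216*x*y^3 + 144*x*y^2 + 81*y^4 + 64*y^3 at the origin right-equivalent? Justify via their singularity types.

The Hessian of f at 0 has rank 1. Corank 1: A-series; mu = 2 gives A_2. The Hessian of g at 0 has rank 0. Corank 2; j^3 = (3*x + 4*y)^3 is a perfect cube, so E-series; the 4-jet and mu = 6 give E_6. f is A_2 but g is E_6, hence not right-equivalent.

No.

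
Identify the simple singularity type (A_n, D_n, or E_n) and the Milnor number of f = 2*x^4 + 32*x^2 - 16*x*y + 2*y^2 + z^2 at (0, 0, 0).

Type A_{3}, Milnor number mu = 3.

The Hessian of f at 0 has rank 2. Corank 1: A-series; mu = 3 gives A_3.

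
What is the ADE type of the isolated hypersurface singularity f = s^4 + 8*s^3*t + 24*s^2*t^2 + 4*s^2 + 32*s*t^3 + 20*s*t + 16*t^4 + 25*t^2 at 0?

The Hessian of f at 0 has rank 1. Corank 1: A-series; mu = 3 gives A_3.

A_{3}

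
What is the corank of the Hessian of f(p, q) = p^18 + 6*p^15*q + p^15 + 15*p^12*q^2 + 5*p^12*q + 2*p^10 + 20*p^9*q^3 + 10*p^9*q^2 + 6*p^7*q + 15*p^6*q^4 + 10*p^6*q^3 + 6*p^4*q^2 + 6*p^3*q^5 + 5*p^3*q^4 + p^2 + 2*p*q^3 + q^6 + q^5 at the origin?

1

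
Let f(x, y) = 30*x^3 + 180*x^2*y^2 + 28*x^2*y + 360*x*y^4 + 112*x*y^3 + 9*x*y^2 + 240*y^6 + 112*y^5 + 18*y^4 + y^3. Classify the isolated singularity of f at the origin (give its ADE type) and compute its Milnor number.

Type D_{4}, Milnor number mu = 4.

The Hessian of f at 0 has rank 0. Corank 2; j^3 = (3*x + y)*(10*x^2 + 6*x*y + y^2) splits into three distinct lines over C (the quadratic factor has nonzero discriminant), so D_4.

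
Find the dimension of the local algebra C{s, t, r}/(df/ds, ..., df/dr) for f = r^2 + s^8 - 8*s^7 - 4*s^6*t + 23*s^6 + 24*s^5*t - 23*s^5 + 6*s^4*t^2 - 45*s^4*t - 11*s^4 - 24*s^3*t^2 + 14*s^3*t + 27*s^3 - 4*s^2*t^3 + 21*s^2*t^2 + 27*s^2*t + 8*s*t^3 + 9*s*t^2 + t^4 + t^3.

6

The Hessian of f at 0 is [[0, 0, 0], [0, 0, 0], [0, 0, 2]] with rank 1, so corank 2. A Groebner basis of the Jacobian ideal J(f) in C{s,t,r} is {s^3 - 27*s^2/2 - 9*s*t - 3*t^2/2, s^2*t + 36*s^2 + 24*s*t + 4*t^2, -189*s^2/2 + s*t^2 - 63*s*t - 21*t^2/2, 243*s^2 + 162*s*t + t^3 + 27*t^2, r}; counting standard monomials gives mu = 6. Corank 2; j^3 = (3*s + t)^3 is a perfect cube, so E-series; the 4-jet and mu = 6 give E_6.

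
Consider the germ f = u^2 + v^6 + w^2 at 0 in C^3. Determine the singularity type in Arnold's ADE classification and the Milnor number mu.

Type A_{5}, Milnor number mu = 5.

The Hessian of f at 0 has rank 2. Corank 1: A-series; mu = 5 gives A_5.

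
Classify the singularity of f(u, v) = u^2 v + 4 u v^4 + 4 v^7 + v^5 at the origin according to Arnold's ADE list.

D_6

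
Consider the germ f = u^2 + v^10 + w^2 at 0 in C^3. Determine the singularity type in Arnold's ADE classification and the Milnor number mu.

Type A_{9}, Milnor number mu = 9.

The Hessian of f at 0 has rank 2. Corank 1: A-series; mu = 9 gives A_9.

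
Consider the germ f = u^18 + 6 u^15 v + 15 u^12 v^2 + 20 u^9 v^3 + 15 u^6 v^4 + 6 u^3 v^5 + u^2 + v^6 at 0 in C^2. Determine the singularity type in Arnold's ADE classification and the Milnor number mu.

The Hessian of f at 0 has rank 1. Corank 1: A-series; mu = 5 gives A_5.

Type A_{5}, Milnor number mu = 5.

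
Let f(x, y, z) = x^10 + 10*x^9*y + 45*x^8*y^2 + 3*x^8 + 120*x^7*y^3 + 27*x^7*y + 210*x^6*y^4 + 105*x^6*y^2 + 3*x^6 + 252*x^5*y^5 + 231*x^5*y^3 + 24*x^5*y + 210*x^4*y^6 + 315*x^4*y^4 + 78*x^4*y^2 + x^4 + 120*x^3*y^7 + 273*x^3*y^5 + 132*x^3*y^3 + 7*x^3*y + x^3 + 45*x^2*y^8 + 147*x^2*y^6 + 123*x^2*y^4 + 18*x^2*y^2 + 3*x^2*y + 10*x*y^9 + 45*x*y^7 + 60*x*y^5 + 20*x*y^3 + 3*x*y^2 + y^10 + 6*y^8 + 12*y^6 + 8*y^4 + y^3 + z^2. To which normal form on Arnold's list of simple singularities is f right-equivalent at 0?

E7

The Hessian of f at 0 has rank 1. Corank 2; j^3 = (x + y)^3 is a perfect cube, so E-series; the 4-jet and mu = 7 give E_7.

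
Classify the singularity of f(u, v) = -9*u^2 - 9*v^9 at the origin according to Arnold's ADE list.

The Hessian of f at 0 has rank 1. Corank 1: A-series; mu = 8 gives A_8.

A8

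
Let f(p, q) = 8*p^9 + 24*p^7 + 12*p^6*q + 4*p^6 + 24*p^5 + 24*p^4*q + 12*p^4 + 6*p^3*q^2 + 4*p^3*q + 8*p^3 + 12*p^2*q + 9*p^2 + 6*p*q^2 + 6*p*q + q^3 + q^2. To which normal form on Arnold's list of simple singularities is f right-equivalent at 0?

A_2

The Hessian of f at 0 has rank 1. Corank 1: A-series; mu = 2 gives A_2.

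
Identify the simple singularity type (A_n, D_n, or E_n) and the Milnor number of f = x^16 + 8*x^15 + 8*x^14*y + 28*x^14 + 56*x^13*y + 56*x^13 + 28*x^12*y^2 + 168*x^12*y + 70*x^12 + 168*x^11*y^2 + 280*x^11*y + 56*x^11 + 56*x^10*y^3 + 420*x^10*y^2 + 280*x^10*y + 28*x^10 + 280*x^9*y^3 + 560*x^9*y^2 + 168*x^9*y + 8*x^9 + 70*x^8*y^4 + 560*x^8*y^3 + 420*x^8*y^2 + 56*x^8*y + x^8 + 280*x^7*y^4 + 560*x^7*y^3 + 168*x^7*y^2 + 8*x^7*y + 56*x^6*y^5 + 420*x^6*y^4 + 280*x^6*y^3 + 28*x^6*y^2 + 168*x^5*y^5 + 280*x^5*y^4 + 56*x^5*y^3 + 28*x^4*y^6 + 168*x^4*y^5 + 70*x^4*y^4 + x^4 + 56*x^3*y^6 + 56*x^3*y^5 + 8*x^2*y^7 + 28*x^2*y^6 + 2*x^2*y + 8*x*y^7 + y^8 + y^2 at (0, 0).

The Hessian of f at 0 is [[0, 0], [0, 2]] with rank 1, so corank 1. A Groebner basis of the Jacobian ideal J(f) in C{x,y} is {x*y^3, y^4, x^2 + y}; counting standard monomials gives mu = 7. Corank 1: A-series; mu = 7 gives A_7.

Type A7, Milnor number mu = 7.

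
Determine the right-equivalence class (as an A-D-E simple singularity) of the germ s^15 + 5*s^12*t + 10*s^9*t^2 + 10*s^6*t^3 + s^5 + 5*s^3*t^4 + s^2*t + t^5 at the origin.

D_6

The Hessian of f at 0 is [[0, 0], [0, 0]] with rank 0, so corank 2. A Groebner basis of the Jacobian ideal J(f) in C{s,t} is {s^2/5 + t^4, s^3, s*t}; counting standard monomials gives mu = 6. Corank 2; j^3 = s^2*t has shape L^2 M (L != M), so D-series; mu = 6 gives D_6.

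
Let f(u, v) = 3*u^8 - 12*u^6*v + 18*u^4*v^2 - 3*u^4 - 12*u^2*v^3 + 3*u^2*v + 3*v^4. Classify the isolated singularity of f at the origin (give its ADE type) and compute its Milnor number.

Type D_{5}, Milnor number mu = 5.

The Hessian of f at 0 has rank 0. Corank 2; j^3 = 3*u^2*v has shape L^2 M (L != M), so D-series; mu = 5 gives D_5.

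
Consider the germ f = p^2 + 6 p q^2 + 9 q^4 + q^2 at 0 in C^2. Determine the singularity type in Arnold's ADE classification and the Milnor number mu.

Type A_1, Milnor number mu = 1.

The Hessian of f at 0 is [[2, 0], [0, 2]] with rank 2, so corank 0. A Groebner basis of the Jacobian ideal J(f) in C{p,q} is {p, q}; counting standard monomials gives mu = 1. Corank 0: nondegenerate Morse point, so A_1.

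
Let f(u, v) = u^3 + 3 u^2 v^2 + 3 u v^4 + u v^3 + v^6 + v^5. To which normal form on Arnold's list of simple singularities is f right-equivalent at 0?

The Hessian of f at 0 is [[0, 0], [0, 0]] with rank 0, so corank 2. A Groebner basis of the Jacobian ideal J(f) in C{u,v} is {-u^2 + v^4 - v^3/3, u^3, u^2*v + u^2/3 + v^3/9, u^2 + u*v^2 + v^3/3}; counting standard monomials gives mu = 7. Corank 2; j^3 = u^3 is a perfect cube, so E-series; the 4-jet and mu = 7 give E_7.

E_7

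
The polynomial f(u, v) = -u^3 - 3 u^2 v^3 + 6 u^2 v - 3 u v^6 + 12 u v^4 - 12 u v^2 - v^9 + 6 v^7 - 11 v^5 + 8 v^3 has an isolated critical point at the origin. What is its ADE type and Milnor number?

Type E_{8}, Milnor number mu = 8.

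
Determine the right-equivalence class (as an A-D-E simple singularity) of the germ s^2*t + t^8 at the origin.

D_9

The Hessian of f at 0 has rank 0. Corank 2; j^3 = s^2*t has shape L^2 M (L != M), so D-series; mu = 9 gives D_9.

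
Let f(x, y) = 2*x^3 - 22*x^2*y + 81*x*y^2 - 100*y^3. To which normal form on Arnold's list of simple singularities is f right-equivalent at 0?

D4

The Hessian of f at 0 has rank 0. Corank 2; j^3 = (x - 4*y)*(2*x^2 - 14*x*y + 25*y^2) splits into three distinct lines over C (the quadratic factor has nonzero discriminant), so D_4.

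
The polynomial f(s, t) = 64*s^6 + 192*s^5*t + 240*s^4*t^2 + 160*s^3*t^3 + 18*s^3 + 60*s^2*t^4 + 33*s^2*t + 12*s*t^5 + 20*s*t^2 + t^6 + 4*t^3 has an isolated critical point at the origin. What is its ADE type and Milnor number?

The Hessian of f at 0 is [[0, 0], [0, 0]] with rank 0, so corank 2. A Groebner basis of the Jacobian ideal J(f) in C{s,t} is {-243*s*t/4 + t^5 - 81*t^2/2, s*t^2 + 2*t^3/3, s^2 + 7*s*t/6 + t^2/3}; counting standard monomials gives mu = 7. Corank 2; j^3 = (2*s + t)*(3*s + 2*t)^2 has shape L^2 M (L != M), so D-series; mu = 7 gives D_7.

Type D_7, Milnor number mu = 7.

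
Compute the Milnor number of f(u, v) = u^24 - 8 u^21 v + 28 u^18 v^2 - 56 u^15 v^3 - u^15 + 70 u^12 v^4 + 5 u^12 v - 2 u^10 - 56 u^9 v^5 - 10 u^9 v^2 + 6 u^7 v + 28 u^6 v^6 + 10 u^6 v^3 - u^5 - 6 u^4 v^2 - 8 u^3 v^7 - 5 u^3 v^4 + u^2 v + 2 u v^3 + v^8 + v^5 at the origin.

9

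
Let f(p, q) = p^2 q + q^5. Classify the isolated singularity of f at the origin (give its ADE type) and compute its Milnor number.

Type D_6, Milnor number mu = 6.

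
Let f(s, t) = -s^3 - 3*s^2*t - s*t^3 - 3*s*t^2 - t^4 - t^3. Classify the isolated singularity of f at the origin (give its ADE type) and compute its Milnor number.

The Hessian of f at 0 has rank 0. Corank 2; j^3 = -(s + t)^3 is a perfect cube, so E-series; the 4-jet and mu = 7 give E_7.

Type E_7, Milnor number mu = 7.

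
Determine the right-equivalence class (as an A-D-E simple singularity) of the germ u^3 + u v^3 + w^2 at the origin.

E_7

The Hessian of f at 0 has rank 1. Corank 2; j^3 = u^3 is a perfect cube, so E-series; the 4-jet and mu = 7 give E_7.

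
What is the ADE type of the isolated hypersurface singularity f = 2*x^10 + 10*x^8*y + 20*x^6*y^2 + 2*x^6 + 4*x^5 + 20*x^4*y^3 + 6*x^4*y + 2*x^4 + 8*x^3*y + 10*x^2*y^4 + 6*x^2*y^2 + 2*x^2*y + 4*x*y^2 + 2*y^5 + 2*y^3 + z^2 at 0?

D_{6}

The Hessian of f at 0 has rank 1. Corank 2; j^3 = 2*y*(x + y)^2 has shape L^2 M (L != M), so D-series; mu = 6 gives D_6.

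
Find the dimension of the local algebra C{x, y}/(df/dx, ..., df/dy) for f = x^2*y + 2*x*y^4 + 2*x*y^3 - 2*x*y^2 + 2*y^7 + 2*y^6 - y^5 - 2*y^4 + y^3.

The Hessian of f at 0 has rank 0. Corank 2; j^3 = y*(x - y)^2 has shape L^2 M (L != M), so D-series; mu = 8 gives D_8.

8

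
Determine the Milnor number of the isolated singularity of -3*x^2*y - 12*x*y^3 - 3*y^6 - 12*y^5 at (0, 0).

The Hessian of f at 0 has rank 0. Corank 2; j^3 = -3*x^2*y has shape L^2 M (L != M), so D-series; mu = 7 gives D_7.

7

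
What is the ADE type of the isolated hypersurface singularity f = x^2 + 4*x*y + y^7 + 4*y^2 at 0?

A_6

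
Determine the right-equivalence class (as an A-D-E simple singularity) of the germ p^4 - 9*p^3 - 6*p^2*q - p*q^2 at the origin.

D5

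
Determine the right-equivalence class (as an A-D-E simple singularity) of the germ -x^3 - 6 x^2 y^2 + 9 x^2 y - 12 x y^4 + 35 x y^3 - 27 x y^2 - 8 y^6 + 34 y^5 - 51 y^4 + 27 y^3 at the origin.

E_{7}

The Hessian of f at 0 is [[0, 0], [0, 0]] with rank 0, so corank 2. A Groebner basis of the Jacobian ideal J(f) in C{x,y} is {-x^2/4 + 3*x*y/2 + y^4 - y^3/12 - 9*y^2/4, x^3 + 57*x^2/4 - 171*x*y/2 - 89*y^3/4 + 513*y^2/4, x^2*y + 37*x^2/12 - 37*x*y/2 - 287*y^3/36 + 111*y^2/4, x^2/2 + x*y^2 - 3*x*y - 17*y^3/6 + 9*y^2/2}; counting standard monomials gives mu = 7. Corank 2; j^3 = -(x - 3*y)^3 is a perfect cube, so E-series; the 4-jet and mu = 7 give E_7.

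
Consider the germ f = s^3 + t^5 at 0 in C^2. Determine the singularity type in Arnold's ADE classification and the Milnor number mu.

Type E_{8}, Milnor number mu = 8.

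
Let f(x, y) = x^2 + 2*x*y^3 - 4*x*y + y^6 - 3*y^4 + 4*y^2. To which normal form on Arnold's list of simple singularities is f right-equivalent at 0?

A_{3}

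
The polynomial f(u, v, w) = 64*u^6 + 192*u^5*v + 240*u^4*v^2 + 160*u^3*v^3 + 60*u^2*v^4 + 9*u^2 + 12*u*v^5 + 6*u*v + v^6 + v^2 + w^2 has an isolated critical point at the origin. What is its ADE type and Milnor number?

The Hessian of f at 0 is [[18, 6, 0], [6, 2, 0], [0, 0, 2]] with rank 2, so corank 1. A Groebner basis of the Jacobian ideal J(f) in C{u,v,w} is {v^5, u + v/3, w}; counting standard monomials gives mu = 5. Corank 1: A-series; mu = 5 gives A_5.

Type A5, Milnor number mu = 5.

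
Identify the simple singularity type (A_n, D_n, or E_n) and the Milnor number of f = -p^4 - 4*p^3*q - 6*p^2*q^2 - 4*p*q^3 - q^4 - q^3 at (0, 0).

Type E6, Milnor number mu = 6.

The Hessian of f at 0 is [[0, 0], [0, 0]] with rank 0, so corank 2. A Groebner basis of the Jacobian ideal J(f) in C{p,q} is {p^3 + 3*p^2*q, q^2}; counting standard monomials gives mu = 6. Corank 2; j^3 = -q^3 is a perfect cube, so E-series; the 4-jet and mu = 6 give E_6.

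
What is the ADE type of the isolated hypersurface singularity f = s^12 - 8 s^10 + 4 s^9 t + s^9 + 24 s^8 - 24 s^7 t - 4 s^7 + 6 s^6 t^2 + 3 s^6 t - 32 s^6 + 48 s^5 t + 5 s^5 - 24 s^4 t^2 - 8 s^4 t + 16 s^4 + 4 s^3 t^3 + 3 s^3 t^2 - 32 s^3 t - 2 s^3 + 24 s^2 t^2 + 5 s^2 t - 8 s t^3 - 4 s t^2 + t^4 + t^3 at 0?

The Hessian of f at 0 is [[0, 0], [0, 0]] with rank 0, so corank 2. A Groebner basis of the Jacobian ideal J(f) in C{s,t} is {s*t^2 + s*t/8 - t^2/8, s*t/8 + t^3 - t^2/8, s^2 - 3*s*t/2 + t^2/2}; counting standard monomials gives mu = 5. Corank 2; j^3 = -(s - t)^2*(2*s - t) has shape L^2 M (L != M), so D-series; mu = 5 gives D_5.

D_{5}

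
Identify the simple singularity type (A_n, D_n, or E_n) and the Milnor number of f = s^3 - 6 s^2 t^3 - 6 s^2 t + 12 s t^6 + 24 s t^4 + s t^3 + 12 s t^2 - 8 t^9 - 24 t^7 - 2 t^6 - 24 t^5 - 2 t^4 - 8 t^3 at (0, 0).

Type E_7, Milnor number mu = 7.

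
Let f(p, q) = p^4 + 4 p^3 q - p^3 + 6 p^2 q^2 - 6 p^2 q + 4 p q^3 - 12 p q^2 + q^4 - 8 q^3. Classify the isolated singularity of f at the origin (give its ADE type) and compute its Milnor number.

The Hessian of f at 0 has rank 0. Corank 2; j^3 = -(p + 2*q)^3 is a perfect cube, so E-series; the 4-jet and mu = 6 give E_6.

Type E6, Milnor number mu = 6.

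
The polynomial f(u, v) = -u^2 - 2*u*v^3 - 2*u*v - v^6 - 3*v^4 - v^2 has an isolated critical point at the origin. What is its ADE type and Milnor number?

Type A_{3}, Milnor number mu = 3.

The Hessian of f at 0 has rank 1. Corank 1: A-series; mu = 3 gives A_3.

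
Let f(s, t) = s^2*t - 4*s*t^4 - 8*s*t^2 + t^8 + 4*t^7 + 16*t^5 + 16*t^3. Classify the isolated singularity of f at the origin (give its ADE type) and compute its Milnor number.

The Hessian of f at 0 is [[0, 0], [0, 0]] with rank 0, so corank 2. A Groebner basis of the Jacobian ideal J(f) in C{s,t} is {s^2*t^2 - 8*s^2*t - 4*s^2 + 64*s*t^2 + 24*s*t - 128*t^3 - 32*t^2, -s^2*t - s^2/2 + s*t^3 + 8*s*t^2 + 2*s*t - 16*t^3, -s*t/2 + t^4 + 2*t^2, s^3 - 12*s^2*t + 48*s*t^2 - 64*t^3}; counting standard monomials gives mu = 9. Corank 2; j^3 = t*(s - 4*t)^2 has shape L^2 M (L != M), so D-series; mu = 9 gives D_9.

Type D_9, Milnor number mu = 9.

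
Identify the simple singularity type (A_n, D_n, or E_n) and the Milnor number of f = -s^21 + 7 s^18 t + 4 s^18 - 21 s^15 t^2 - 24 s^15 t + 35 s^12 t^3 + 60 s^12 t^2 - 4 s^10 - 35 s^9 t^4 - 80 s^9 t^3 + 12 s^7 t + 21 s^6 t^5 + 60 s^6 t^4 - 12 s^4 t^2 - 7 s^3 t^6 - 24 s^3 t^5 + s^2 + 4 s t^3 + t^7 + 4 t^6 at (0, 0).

Type A_{6}, Milnor number mu = 6.

The Hessian of f at 0 is [[2, 0], [0, 0]] with rank 1, so corank 1. A Groebner basis of the Jacobian ideal J(f) in C{s,t} is {s/2 + t^3, s^2}; counting standard monomials gives mu = 6. Corank 1: A-series; mu = 6 gives A_6.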